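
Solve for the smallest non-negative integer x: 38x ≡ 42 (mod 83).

38⁻¹ ≡ 59 (mod 83) because 38·59 = 2242 = 27·83 + 1.
So x ≡ 59·42 = 2478 ≡ 71 (mod 83).

71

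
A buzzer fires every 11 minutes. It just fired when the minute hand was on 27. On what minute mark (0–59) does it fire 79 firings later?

56

79·11 = 869.
869 = 14·60 + 29, so 869 mod 60 = 29.
(27 + 29) mod 60 = 56.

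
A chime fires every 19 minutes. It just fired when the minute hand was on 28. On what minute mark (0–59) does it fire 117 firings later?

117·19 = 2223.
2223 mod 60 = 3 (since 37·60 = 2220).
(28 + 3) mod 60 = 31.

31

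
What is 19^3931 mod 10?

The units digit of 19^n cycles with period 2: 9, 1, …
3931 mod 2 = 1, so the last digit matches 9^1 = 9.

9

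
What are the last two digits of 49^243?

49

By repeated squaring mod 100: 49^1≡49, 49^2≡1, 49^4≡1, 49^8≡1, 49^16≡1, 49^32≡1, 49^64≡1, 49^128≡1.
243 = 1 + 2 + 16 + 32 + 64 + 128, so 49^243 ≡ 49·1·1·1·1·1 ≡ 49 (mod 100).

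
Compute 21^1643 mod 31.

17

Square-and-reduce mod 31: 21^1≡21, 21^2≡7, 21^4≡18, 21^8≡14, 21^16≡10, 21^32≡7, 21^64≡18, 21^128≡14, 21^256≡10, 21^512≡7, 21^1024≡18.
Since 1643 = 1 + 2 + 8 + 32 + 64 + 512 + 1024 in binary, 21^1643 ≡ 21·7·14·7·18·7·18 ≡ 17 (mod 31).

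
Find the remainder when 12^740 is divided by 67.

49

By repeated squaring mod 67: 12^1≡12, 12^2≡10, 12^4≡33, 12^8≡17, 12^16≡21, 12^32≡39, 12^64≡47, 12^128≡65, 12^256≡4, 12^512≡16.
Since 740 = 4 + 32 + 64 + 128 + 512 in binary, 12^740 ≡ 33·39·47·65·16 ≡ 49 (mod 67).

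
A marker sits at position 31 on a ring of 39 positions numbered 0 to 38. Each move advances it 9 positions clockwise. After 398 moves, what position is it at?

25

398·9 = 3582.
3582 mod 39 = 33 (since 91·39 = 3549).
(31 + 33) mod 39 = 25.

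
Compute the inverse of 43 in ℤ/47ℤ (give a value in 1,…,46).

43·35 = 1505 = 32·47 + 1, so 43⁻¹ ≡ 35 (mod 47).

35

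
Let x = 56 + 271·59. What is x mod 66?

271·59 = 15989.
Dividing 15989 by 66 gives quotient 242 and remainder 17.
(56 + 17) mod 66 = 7.

7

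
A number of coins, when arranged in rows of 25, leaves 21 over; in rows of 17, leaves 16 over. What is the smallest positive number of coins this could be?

x ≡ 16 (mod 17) gives x ∈ {16, 33, 50, 67, 84, 101, 118, 135, …}.
The first of these with x mod 25 = 21 is 271.

271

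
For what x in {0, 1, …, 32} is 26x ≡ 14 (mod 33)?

26⁻¹ ≡ 14 (mod 33) because 26·14 = 364 = 11·33 + 1.
So x ≡ 14·14 = 196 ≡ 31 (mod 33).
Check: 26·31 = 806 = 24·33 + 14.

31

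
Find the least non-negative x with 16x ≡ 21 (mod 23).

The inverse of 16 mod 23 is 13 (since 16·13 = 208 ≡ 1).
Multiplying both sides by 13: x ≡ 13·21 = 273 ≡ 20 (mod 23).
Check: 16·20 = 320 = 13·23 + 21.

20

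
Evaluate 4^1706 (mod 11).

4

Square-and-reduce mod 11: 4^1≡4, 4^2≡5, 4^4≡3, 4^8≡9, 4^16≡4, 4^32≡5, 4^64≡3, 4^128≡9, 4^256≡4, 4^512≡5, 4^1024≡3.
Since 1706 = 2 + 8 + 32 + 128 + 512 + 1024 in binary, 4^1706 ≡ 5·9·5·9·5·3 ≡ 4 (mod 11).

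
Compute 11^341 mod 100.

Successive squares of 11 mod 100: 11^1≡11, 11^2≡21, 11^4≡41, 11^8≡81, 11^16≡61, 11^32≡21, 11^64≡41, 11^128≡81, 11^256≡61.
Since 341 = 1 + 4 + 16 + 64 + 256 in binary, 11^341 ≡ 11·41·61·41·61 ≡ 11 (mod 100).

11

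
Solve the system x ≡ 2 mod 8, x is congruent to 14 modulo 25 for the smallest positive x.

x ≡ 2 (mod 8) gives x ∈ {2, 10, 18, 26, 34, 42, 50, 58, …}.
The first of these with x mod 25 = 14 is 114.

114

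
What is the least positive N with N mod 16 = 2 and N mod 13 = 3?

x ≡ 3 (mod 13) gives x ∈ {3, 16, 29, 42, 55, 68, 81, 94, …}.
The first of these with x mod 16 = 2 is 146.

146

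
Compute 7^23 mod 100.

43

Square-and-reduce mod 100: 7^1≡7, 7^2≡49, 7^4≡1, 7^8≡1, 7^16≡1.
Since 23 = 1 + 2 + 4 + 16 in binary, 7^23 ≡ 7·49·1·1 ≡ 43 (mod 100).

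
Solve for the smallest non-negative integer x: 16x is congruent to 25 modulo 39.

4

16⁻¹ ≡ 22 (mod 39) because 16·22 = 352 = 9·39 + 1.
Multiplying both sides by 22: x ≡ 22·25 = 550 ≡ 4 (mod 39).
Check: 16·4 = 64 = 1·39 + 25.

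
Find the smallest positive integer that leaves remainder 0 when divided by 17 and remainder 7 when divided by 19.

Since 19·9 ≡ 1 (mod 17), take x = 7 + 19·((0−7)·9 mod 17) = 7 + 19·5 = 102.
Check: 102 mod 17 = 0, 102 mod 19 = 7.

102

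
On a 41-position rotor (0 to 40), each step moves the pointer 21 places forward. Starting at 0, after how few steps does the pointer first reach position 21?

The inverse of 21 mod 41 is 2 (since 21·2 = 42 ≡ 1).
So x ≡ 2·21 = 42 ≡ 1 (mod 41).

1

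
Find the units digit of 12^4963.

8

Last digits of 2^n: 2, 4, 8, 6 (period 4).
4963 mod 4 = 3, so the last digit matches 2^3 = 8.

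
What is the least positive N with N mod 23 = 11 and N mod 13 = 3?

Since 13·16 ≡ 1 (mod 23), take x = 3 + 13·((11−3)·16 mod 23) = 3 + 13·13 = 172.
Check: 172 mod 23 = 11, 172 mod 13 = 3.

172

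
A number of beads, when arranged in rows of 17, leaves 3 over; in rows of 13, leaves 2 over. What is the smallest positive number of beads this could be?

54

x ≡ 2 (mod 13) gives x ∈ {2, 15, 28, 41, 54}.
The first of these with x mod 17 = 3 is 54.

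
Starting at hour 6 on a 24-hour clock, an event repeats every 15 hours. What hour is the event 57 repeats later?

21

57·15 = 855.
855 − 35·24 = 15, so 855 ≡ 15 (mod 24).
(6 + 15) mod 24 = 21.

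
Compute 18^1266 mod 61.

By repeated squaring mod 61: 18^1≡18, 18^2≡19, 18^4≡56, 18^8≡25, 18^16≡15, 18^32≡42, 18^64≡56, 18^128≡25, 18^256≡15, 18^512≡42, 18^1024≡56.
1266 = 2 + 16 + 32 + 64 + 128 + 1024, so 18^1266 ≡ 19·15·42·56·25·56 ≡ 27 (mod 61).

27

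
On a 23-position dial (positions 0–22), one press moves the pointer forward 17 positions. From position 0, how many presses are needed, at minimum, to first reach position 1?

17·19 = 323 = 14·23 + 1, so 17⁻¹ ≡ 19 (mod 23).

19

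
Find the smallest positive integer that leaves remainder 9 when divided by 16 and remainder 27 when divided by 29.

x ≡ 9 (mod 16) gives x ∈ {9, 25, 41, 57, 73, 89, 105, 121, …}.
The first of these with x mod 29 = 27 is 201.

201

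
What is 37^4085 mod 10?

7

Last digits of 7^n: 7, 9, 3, 1 (period 4).
4085 mod 4 = 1, so the last digit matches 7^1 = 7.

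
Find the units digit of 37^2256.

1

Last digits of 7^n: 7, 9, 3, 1 (period 4).
2256 mod 4 = 0, so the last digit matches 7^4 = 1.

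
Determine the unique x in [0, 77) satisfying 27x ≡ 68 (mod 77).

51

The inverse of 27 mod 77 is 20 (since 27·20 = 540 ≡ 1).
Multiplying both sides by 20: x ≡ 20·68 = 1360 ≡ 51 (mod 77).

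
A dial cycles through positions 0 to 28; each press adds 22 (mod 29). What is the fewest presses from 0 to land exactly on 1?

4

29 = 1·22 + 7
22 = 3·7 + 1
7 = 7·1 + 0
Back-substituting gives 22·4 ≡ 1 (mod 29).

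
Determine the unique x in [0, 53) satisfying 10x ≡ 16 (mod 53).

44

The inverse of 10 mod 53 is 16 (since 10·16 = 160 ≡ 1).
So x ≡ 16·16 = 256 ≡ 44 (mod 53).
Check: 10·44 = 440 = 8·53 + 16.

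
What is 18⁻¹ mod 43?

12

43 = 2·18 + 7
18 = 2·7 + 4
7 = 1·4 + 3
4 = 1·3 + 1
3 = 3·1 + 0
Back-substituting gives 18·12 ≡ 1 (mod 43).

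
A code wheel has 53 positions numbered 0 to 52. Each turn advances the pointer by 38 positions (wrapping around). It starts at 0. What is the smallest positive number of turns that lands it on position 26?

23

The inverse of 38 mod 53 is 7 (since 38·7 = 266 ≡ 1).
Multiplying both sides by 7: x ≡ 7·26 = 182 ≡ 23 (mod 53).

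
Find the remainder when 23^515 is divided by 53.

Square-and-reduce mod 53: 23^1≡23, 23^2≡52, 23^4≡1, 23^8≡1, 23^16≡1, 23^32≡1, 23^64≡1, 23^128≡1, 23^256≡1, 23^512≡1.
515 = 1 + 2 + 512, so 23^515 ≡ 23·52·1 ≡ 30 (mod 53).

30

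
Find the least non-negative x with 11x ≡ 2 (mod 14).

4

11⁻¹ ≡ 9 (mod 14) because 11·9 = 99 = 7·14 + 1.
Multiplying both sides by 9: x ≡ 9·2 = 18 ≡ 4 (mod 14).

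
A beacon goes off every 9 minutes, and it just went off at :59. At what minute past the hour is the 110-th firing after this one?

110·9 = 990.
990 − 16·60 = 30, so 990 ≡ 30 (mod 60).
(59 + 30) mod 60 = 29.

29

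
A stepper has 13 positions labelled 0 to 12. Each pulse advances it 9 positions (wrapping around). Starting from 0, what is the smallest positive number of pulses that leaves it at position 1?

3

13 = 1·9 + 4
9 = 2·4 + 1
4 = 4·1 + 0
Back-substituting gives 9·3 ≡ 1 (mod 13).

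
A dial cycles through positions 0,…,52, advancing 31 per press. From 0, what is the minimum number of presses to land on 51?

31⁻¹ ≡ 12 (mod 53) because 31·12 = 372 = 7·53 + 1.
Multiplying both sides by 12: x ≡ 12·51 = 612 ≡ 29 (mod 53).

29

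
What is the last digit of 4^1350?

6

Last digits of 4^n: 4, 6 (period 2).
1350 mod 2 = 0, so the last digit matches 4^2 = 6.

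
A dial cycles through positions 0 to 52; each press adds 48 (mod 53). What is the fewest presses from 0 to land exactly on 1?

53 = 1·48 + 5
48 = 9·5 + 3
5 = 1·3 + 2
3 = 1·2 + 1
2 = 2·1 + 0
Back-substituting gives 48·21 ≡ 1 (mod 53).

21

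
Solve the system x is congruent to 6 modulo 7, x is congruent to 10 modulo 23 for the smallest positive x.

125

Since 23·4 ≡ 1 (mod 7), take x = 10 + 23·((6−10)·4 mod 7) = 10 + 23·5 = 125.
Check: 125 mod 7 = 6, 125 mod 23 = 10.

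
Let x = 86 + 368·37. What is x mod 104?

78

368·37 = 13616.
Dividing 13616 by 104 gives quotient 130 and remainder 96.
(86 + 96) mod 104 = 78.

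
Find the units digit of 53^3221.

3

The units digit of 53^n cycles with period 4: 3, 9, 7, 1, …
3221 leaves remainder 1 on division by 4, so 53^3221 ends in 3.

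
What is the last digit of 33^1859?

The units digit of 33^n cycles with period 4: 3, 9, 7, 1, …
1859 leaves remainder 3 on division by 4, so 33^1859 ends in 7.

7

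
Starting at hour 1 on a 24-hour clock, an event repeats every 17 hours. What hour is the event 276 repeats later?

13

276·17 = 4692.
Dividing 4692 by 24 gives quotient 195 and remainder 12.
(1 + 12) mod 24 = 13.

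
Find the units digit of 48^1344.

Last digits of 8^n: 8, 4, 2, 6 (period 4).
1344 mod 4 = 0, so the last digit matches 8^4 = 6.

6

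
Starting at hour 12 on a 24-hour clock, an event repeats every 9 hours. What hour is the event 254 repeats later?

254·9 = 2286.
2286 mod 24 = 6 (since 95·24 = 2280).
(12 + 6) mod 24 = 18.

18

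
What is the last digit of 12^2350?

4

Last digits of 2^n: 2, 4, 8, 6 (period 4).
2350 leaves remainder 2 on division by 4, so 12^2350 ends in 4.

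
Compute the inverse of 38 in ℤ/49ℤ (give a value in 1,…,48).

40

49 = 1·38 + 11
38 = 3·11 + 5
11 = 2·5 + 1
5 = 5·1 + 0
Back-substituting gives 38·40 ≡ 1 (mod 49).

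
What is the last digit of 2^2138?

4

Last digits of 2^n: 2, 4, 8, 6 (period 4).
2138 leaves remainder 2 on division by 4, so 2^2138 ends in 4.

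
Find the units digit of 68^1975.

2

The units digit of 68^n cycles with period 4: 8, 4, 2, 6, …
1975 leaves remainder 3 on division by 4, so 68^1975 ends in 2.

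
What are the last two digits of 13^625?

93

By repeated squaring mod 100: 13^1≡13, 13^2≡69, 13^4≡61, 13^8≡21, 13^16≡41, 13^32≡81, 13^64≡61, 13^128≡21, 13^256≡41, 13^512≡81.
Since 625 = 1 + 16 + 32 + 64 + 512 in binary, 13^625 ≡ 13·41·81·61·81 ≡ 93 (mod 100).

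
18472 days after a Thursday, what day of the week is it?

18472 − 2638·7 = 6, so 18472 ≡ 6 (mod 7).
Thursday + 6 days → Wednesday.

Wednesday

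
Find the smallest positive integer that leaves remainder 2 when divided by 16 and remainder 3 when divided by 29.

x ≡ 2 (mod 16) gives x ∈ {2, 18, 34, 50, 66, 82, 98, 114, …}.
The first of these with x mod 29 = 3 is 322.

322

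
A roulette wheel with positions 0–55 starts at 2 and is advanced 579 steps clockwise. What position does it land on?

Dividing 579 by 56 gives quotient 10 and remainder 19.
(2 + 19) mod 56 = 21.

21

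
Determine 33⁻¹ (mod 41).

41 = 1·33 + 8
33 = 4·8 + 1
8 = 8·1 + 0
Back-substituting gives 33·5 ≡ 1 (mod 41).

5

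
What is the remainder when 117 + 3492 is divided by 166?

123

3492 − 21·166 = 6, so 3492 ≡ 6 (mod 166).
(117 + 6) mod 166 = 123.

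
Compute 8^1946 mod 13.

12

Successive squares of 8 mod 13: 8^1≡8, 8^2≡12, 8^4≡1, 8^8≡1, 8^16≡1, 8^32≡1, 8^64≡1, 8^128≡1, 8^256≡1, 8^512≡1, 8^1024≡1.
1946 = 2 + 8 + 16 + 128 + 256 + 512 + 1024, so 8^1946 ≡ 12·1·1·1·1·1·1 ≡ 12 (mod 13).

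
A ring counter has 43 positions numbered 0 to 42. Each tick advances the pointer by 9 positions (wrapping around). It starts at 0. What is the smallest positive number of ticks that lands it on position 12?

9⁻¹ ≡ 24 (mod 43) because 9·24 = 216 = 5·43 + 1.
So x ≡ 24·12 = 288 ≡ 30 (mod 43).

30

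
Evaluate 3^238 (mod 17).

2

By repeated squaring mod 17: 3^1≡3, 3^2≡9, 3^4≡13, 3^8≡16, 3^16≡1, 3^32≡1, 3^64≡1, 3^128≡1.
Since 238 = 2 + 4 + 8 + 32 + 64 + 128 in binary, 3^238 ≡ 9·13·16·1·1·1 ≡ 2 (mod 17).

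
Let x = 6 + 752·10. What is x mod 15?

752·10 = 7520.
7520 − 501·15 = 5, so 7520 ≡ 5 (mod 15).
(6 + 5) mod 15 = 11.

11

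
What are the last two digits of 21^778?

Square-and-reduce mod 100: 21^1≡21, 21^2≡41, 21^4≡81, 21^8≡61, 21^16≡21, 21^32≡41, 21^64≡81, 21^128≡61, 21^256≡21, 21^512≡41.
Since 778 = 2 + 8 + 256 + 512 in binary, 21^778 ≡ 41·61·21·41 ≡ 61 (mod 100).

61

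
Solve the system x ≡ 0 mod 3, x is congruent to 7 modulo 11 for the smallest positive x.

18

x ≡ 0 (mod 3) gives x ∈ {0, 3, 6, 9, 12, 15, 18}.
The first of these with x mod 11 = 7 is 18.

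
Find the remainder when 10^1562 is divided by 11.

1

Square-and-reduce mod 11: 10^1≡10, 10^2≡1, 10^4≡1, 10^8≡1, 10^16≡1, 10^32≡1, 10^64≡1, 10^128≡1, 10^256≡1, 10^512≡1, 10^1024≡1.
Since 1562 = 2 + 8 + 16 + 512 + 1024 in binary, 10^1562 ≡ 1·1·1·1·1 ≡ 1 (mod 11).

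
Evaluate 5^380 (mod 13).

Successive squares of 5 mod 13: 5^1≡5, 5^2≡12, 5^4≡1, 5^8≡1, 5^16≡1, 5^32≡1, 5^64≡1, 5^128≡1, 5^256≡1.
Since 380 = 4 + 8 + 16 + 32 + 64 + 256 in binary, 5^380 ≡ 1·1·1·1·1·1 ≡ 1 (mod 13).

1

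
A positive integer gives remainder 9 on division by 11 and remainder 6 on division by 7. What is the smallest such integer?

20

x ≡ 6 (mod 7) gives x ∈ {6, 13, 20}.
The first of these with x mod 11 = 9 is 20.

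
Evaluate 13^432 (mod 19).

1

Successive squares of 13 mod 19: 13^1≡13, 13^2≡17, 13^4≡4, 13^8≡16, 13^16≡9, 13^32≡5, 13^64≡6, 13^128≡17, 13^256≡4.
432 = 16 + 32 + 128 + 256, so 13^432 ≡ 9·5·17·4 ≡ 1 (mod 19).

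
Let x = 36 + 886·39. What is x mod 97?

886·39 = 34554.
34554 mod 97 = 22 (since 356·97 = 34532).
(36 + 22) mod 97 = 58.

58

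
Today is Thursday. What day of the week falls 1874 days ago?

1874 − 267·7 = 5, so 1874 ≡ 5 (mod 7).
Thursday − 5 days → Saturday.

Saturday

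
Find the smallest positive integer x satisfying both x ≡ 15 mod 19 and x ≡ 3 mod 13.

Since 13·3 ≡ 1 (mod 19), take x = 3 + 13·((15−3)·3 mod 19) = 3 + 13·17 = 224.
Check: 224 mod 19 = 15, 224 mod 13 = 3.

224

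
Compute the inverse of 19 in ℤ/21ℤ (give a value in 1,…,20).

21 = 1·19 + 2
19 = 9·2 + 1
2 = 2·1 + 0
Back-substituting gives 19·10 ≡ 1 (mod 21).

10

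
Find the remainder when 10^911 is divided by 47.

43

Square-and-reduce mod 47: 10^1≡10, 10^2≡6, 10^4≡36, 10^8≡27, 10^16≡24, 10^32≡12, 10^64≡3, 10^128≡9, 10^256≡34, 10^512≡28.
Since 911 = 1 + 2 + 4 + 8 + 128 + 256 + 512 in binary, 10^911 ≡ 10·6·36·27·9·34·28 ≡ 43 (mod 47).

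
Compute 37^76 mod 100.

41

By repeated squaring mod 100: 37^1≡37, 37^2≡69, 37^4≡61, 37^8≡21, 37^16≡41, 37^32≡81, 37^64≡61.
Since 76 = 4 + 8 + 64 in binary, 37^76 ≡ 61·21·61 ≡ 41 (mod 100).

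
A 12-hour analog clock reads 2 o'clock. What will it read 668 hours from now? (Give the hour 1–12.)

Dividing 668 by 12 gives quotient 55 and remainder 8.
2 + 8 → 10 on a 12-hour dial.

10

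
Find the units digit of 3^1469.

3

The units digit of 3^n cycles with period 4: 3, 9, 7, 1, …
1469 mod 4 = 1, so the last digit matches 3^1 = 3.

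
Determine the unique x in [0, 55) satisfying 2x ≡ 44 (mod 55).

22

The inverse of 2 mod 55 is 28 (since 2·28 = 56 ≡ 1).
Multiplying both sides by 28: x ≡ 28·44 = 1232 ≡ 22 (mod 55).
Check: 2·22 = 44 = 0·55 + 44.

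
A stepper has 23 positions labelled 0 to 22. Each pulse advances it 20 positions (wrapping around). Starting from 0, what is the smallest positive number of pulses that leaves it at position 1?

20·15 = 300 = 13·23 + 1, so 20⁻¹ ≡ 15 (mod 23).

15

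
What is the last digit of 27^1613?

7

Last digits of 7^n: 7, 9, 3, 1 (period 4).
1613 leaves remainder 1 on division by 4, so 27^1613 ends in 7.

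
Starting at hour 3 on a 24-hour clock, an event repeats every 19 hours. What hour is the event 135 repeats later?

135·19 = 2565.
2565 − 106·24 = 21, so 2565 ≡ 21 (mod 24).
(3 + 21) mod 24 = 0.

0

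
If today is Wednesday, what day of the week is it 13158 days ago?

Friday

13158 − 1879·7 = 5, so 13158 ≡ 5 (mod 7).
Wednesday − 5 days → Friday.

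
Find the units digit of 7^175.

3

Last digits of 7^n: 7, 9, 3, 1 (period 4).
175 mod 4 = 3, so the last digit matches 7^3 = 3.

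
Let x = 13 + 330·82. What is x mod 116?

45

330·82 = 27060.
27060 mod 116 = 32 (since 233·116 = 27028).
(13 + 32) mod 116 = 45.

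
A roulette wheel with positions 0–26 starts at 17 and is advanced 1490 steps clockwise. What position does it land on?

1490 − 55·27 = 5, so 1490 ≡ 5 (mod 27).
(17 + 5) mod 27 = 22.

22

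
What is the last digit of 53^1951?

7

The units digit of 53^n cycles with period 4: 3, 9, 7, 1, …
1951 mod 4 = 3, so the last digit matches 3^3 = 7.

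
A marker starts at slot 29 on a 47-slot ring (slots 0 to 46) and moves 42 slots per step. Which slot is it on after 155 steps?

6

155·42 = 6510.
6510 − 138·47 = 24, so 6510 ≡ 24 (mod 47).
(29 + 24) mod 47 = 6.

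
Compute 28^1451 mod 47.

Square-and-reduce mod 47: 28^1≡28, 28^2≡32, 28^4≡37, 28^8≡6, 28^16≡36, 28^32≡27, 28^64≡24, 28^128≡12, 28^256≡3, 28^512≡9, 28^1024≡34.
Since 1451 = 1 + 2 + 8 + 32 + 128 + 256 + 1024 in binary, 28^1451 ≡ 28·32·6·27·12·3·34 ≡ 32 (mod 47).

32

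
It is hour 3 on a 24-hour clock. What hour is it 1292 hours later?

1292 = 53·24 + 20, so 1292 mod 24 = 20.
(3 + 20) mod 24 = 23.

23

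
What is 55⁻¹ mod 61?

10

61 = 1·55 + 6
55 = 9·6 + 1
6 = 6·1 + 0
Back-substituting gives 55·10 ≡ 1 (mod 61).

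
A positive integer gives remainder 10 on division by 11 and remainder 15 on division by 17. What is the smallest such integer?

32

Since 17·2 ≡ 1 (mod 11), take x = 15 + 17·((10−15)·2 mod 11) = 15 + 17·1 = 32.
Check: 32 mod 11 = 10, 32 mod 17 = 15.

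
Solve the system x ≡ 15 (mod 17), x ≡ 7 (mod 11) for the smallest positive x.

117

x ≡ 7 (mod 11) gives x ∈ {7, 18, 29, 40, 51, 62, 73, 84, …}.
The first of these with x mod 17 = 15 is 117.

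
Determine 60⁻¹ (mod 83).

18

83 = 1·60 + 23
60 = 2·23 + 14
23 = 1·14 + 9
14 = 1·9 + 5
9 = 1·5 + 4
5 = 1·4 + 1
4 = 4·1 + 0
Back-substituting gives 60·18 ≡ 1 (mod 83).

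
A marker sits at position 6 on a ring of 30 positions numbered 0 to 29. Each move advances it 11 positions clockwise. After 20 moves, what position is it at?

16

20·11 = 220.
220 = 7·30 + 10, so 220 mod 30 = 10.
(6 + 10) mod 30 = 16.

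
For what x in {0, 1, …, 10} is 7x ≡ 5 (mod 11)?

7

7⁻¹ ≡ 8 (mod 11) because 7·8 = 56 = 5·11 + 1.
So x ≡ 8·5 = 40 ≡ 7 (mod 11).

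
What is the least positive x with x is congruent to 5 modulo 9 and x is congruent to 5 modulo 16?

x ≡ 5 (mod 9) gives x ∈ {5}.
The first of these with x mod 16 = 5 is 5.

5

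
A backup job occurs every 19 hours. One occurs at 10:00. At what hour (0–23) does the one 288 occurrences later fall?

10

288·19 = 5472.
5472 = 228·24 + 0, so 5472 mod 24 = 0.
(10 + 0) mod 24 = 10.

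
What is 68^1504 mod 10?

Last digits of 8^n: 8, 4, 2, 6 (period 4).
1504 leaves remainder 0 on division by 4, so 68^1504 ends in 6.

6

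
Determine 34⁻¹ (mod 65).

65 = 1·34 + 31
34 = 1·31 + 3
31 = 10·3 + 1
3 = 3·1 + 0
Back-substituting gives 34·44 ≡ 1 (mod 65).

44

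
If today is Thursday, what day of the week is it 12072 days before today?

Sunday

Dividing 12072 by 7 gives quotient 1724 and remainder 4.
Thursday − 4 days → Sunday.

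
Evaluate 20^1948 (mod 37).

12

By repeated squaring mod 37: 20^1≡20, 20^2≡30, 20^4≡12, 20^8≡33, 20^16≡16, 20^32≡34, 20^64≡9, 20^128≡7, 20^256≡12, 20^512≡33, 20^1024≡16.
1948 = 4 + 8 + 16 + 128 + 256 + 512 + 1024, so 20^1948 ≡ 12·33·16·7·12·33·16 ≡ 12 (mod 37).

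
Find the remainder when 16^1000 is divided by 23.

By repeated squaring mod 23: 16^1≡16, 16^2≡3, 16^4≡9, 16^8≡12, 16^16≡6, 16^32≡13, 16^64≡8, 16^128≡18, 16^256≡2, 16^512≡4.
1000 = 8 + 32 + 64 + 128 + 256 + 512, so 16^1000 ≡ 12·13·8·18·2·4 ≡ 13 (mod 23).

13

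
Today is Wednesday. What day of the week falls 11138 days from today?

11138 mod 7 = 1 (since 1591·7 = 11137).
Wednesday + 1 day → Thursday.

Thursday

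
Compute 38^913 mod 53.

Successive squares of 38 mod 53: 38^1≡38, 38^2≡13, 38^4≡10, 38^8≡47, 38^16≡36, 38^32≡24, 38^64≡46, 38^128≡49, 38^256≡16, 38^512≡44.
913 = 1 + 16 + 128 + 256 + 512, so 38^913 ≡ 38·36·49·16·44 ≡ 17 (mod 53).

17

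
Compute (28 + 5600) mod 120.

108

5600 = 46·120 + 80, so 5600 mod 120 = 80.
(28 + 80) mod 120 = 108.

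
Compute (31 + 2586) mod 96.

25

2586 mod 96 = 90 (since 26·96 = 2496).
(31 + 90) mod 96 = 25.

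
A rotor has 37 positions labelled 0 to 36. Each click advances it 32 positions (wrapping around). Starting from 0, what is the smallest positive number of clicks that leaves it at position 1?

37 = 1·32 + 5
32 = 6·5 + 2
5 = 2·2 + 1
2 = 2·1 + 0
Back-substituting gives 32·22 ≡ 1 (mod 37).

22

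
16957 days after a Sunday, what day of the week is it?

16957 mod 7 = 3 (since 2422·7 = 16954).
Sunday + 3 days → Wednesday.

Wednesday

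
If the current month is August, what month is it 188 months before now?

188 = 15·12 + 8, so 188 mod 12 = 8.
August − 8 months → December.

December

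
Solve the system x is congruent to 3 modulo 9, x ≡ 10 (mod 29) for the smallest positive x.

39

Since 29·5 ≡ 1 (mod 9), take x = 10 + 29·((3−10)·5 mod 9) = 10 + 29·1 = 39.
Check: 39 mod 9 = 3, 39 mod 29 = 10.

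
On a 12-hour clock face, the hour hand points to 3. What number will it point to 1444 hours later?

Dividing 1444 by 12 gives quotient 120 and remainder 4.
3 + 4 → 7 on a 12-hour dial.

7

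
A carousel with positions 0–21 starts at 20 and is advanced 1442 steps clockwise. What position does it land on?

10

1442 − 65·22 = 12, so 1442 ≡ 12 (mod 22).
(20 + 12) mod 22 = 10.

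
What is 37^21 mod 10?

7

The units digit of 37^n cycles with period 4: 7, 9, 3, 1, …
21 leaves remainder 1 on division by 4, so 37^21 ends in 7.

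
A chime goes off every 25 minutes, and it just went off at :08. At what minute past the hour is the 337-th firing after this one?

337·25 = 8425.
Dividing 8425 by 60 gives quotient 140 and remainder 25.
(8 + 25) mod 60 = 33.

33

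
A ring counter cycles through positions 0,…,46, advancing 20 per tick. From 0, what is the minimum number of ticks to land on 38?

16

The inverse of 20 mod 47 is 40 (since 20·40 = 800 ≡ 1).
Multiplying both sides by 40: x ≡ 40·38 = 1520 ≡ 16 (mod 47).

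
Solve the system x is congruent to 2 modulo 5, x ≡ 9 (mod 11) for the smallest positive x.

42

x ≡ 2 (mod 5) gives x ∈ {2, 7, 12, 17, 22, 27, 32, 37, …}.
The first of these with x mod 11 = 9 is 42.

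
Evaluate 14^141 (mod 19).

Successive squares of 14 mod 19: 14^1≡14, 14^2≡6, 14^4≡17, 14^8≡4, 14^16≡16, 14^32≡9, 14^64≡5, 14^128≡6.
Since 141 = 1 + 4 + 8 + 128 in binary, 14^141 ≡ 14·17·4·6 ≡ 12 (mod 19).

12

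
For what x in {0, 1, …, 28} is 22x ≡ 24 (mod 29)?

9

22⁻¹ ≡ 4 (mod 29) because 22·4 = 88 = 3·29 + 1.
Multiplying both sides by 4: x ≡ 4·24 = 96 ≡ 9 (mod 29).
Check: 22·9 = 198 = 6·29 + 24.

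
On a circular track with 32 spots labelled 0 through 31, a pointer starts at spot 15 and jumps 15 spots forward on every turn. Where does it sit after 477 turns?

477·15 = 7155.
7155 = 223·32 + 19, so 7155 mod 32 = 19.
(15 + 19) mod 32 = 2.

2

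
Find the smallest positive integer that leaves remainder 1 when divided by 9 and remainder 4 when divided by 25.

Since 25·4 ≡ 1 (mod 9), take x = 4 + 25·((1−4)·4 mod 9) = 4 + 25·6 = 154.
Check: 154 mod 9 = 1, 154 mod 25 = 4.

154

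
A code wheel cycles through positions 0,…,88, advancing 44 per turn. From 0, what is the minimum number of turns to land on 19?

51

The inverse of 44 mod 89 is 87 (since 44·87 = 3828 ≡ 1).
Multiplying both sides by 87: x ≡ 87·19 = 1653 ≡ 51 (mod 89).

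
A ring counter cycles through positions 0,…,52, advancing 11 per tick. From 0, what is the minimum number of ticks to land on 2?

5

The inverse of 11 mod 53 is 29 (since 11·29 = 319 ≡ 1).
So x ≡ 29·2 = 58 ≡ 5 (mod 53).
Check: 11·5 = 55 = 1·53 + 2.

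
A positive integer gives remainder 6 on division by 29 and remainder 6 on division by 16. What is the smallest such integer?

6

x ≡ 6 (mod 16) gives x ∈ {6}.
The first of these with x mod 29 = 6 is 6.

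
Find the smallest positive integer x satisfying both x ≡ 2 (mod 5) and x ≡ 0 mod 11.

x ≡ 2 (mod 5) gives x ∈ {2, 7, 12, 17, 22}.
The first of these with x mod 11 = 0 is 22.

22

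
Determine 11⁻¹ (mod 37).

37 = 3·11 + 4
11 = 2·4 + 3
4 = 1·3 + 1
3 = 3·1 + 0
Back-substituting gives 11·27 ≡ 1 (mod 37).

27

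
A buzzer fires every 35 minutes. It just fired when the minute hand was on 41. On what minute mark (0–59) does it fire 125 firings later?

125·35 = 4375.
Dividing 4375 by 60 gives quotient 72 and remainder 55.
(41 + 55) mod 60 = 36.

36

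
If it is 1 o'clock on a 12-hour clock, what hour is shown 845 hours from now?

845 mod 12 = 5 (since 70·12 = 840).
1 + 5 → 6 on a 12-hour dial.

6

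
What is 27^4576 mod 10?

1

Last digits of 7^n: 7, 9, 3, 1 (period 4).
4576 leaves remainder 0 on division by 4, so 27^4576 ends in 1.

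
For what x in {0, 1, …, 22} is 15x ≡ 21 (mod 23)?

The inverse of 15 mod 23 is 20 (since 15·20 = 300 ≡ 1).
So x ≡ 20·21 = 420 ≡ 6 (mod 23).
Check: 15·6 = 90 = 3·23 + 21.

6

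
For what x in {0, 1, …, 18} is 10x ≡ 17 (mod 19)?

10⁻¹ ≡ 2 (mod 19) because 10·2 = 20 = 1·19 + 1.
Multiplying both sides by 2: x ≡ 2·17 = 34 ≡ 15 (mod 19).

15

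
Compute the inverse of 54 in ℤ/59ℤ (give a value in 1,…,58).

47

54·47 = 2538 = 43·59 + 1, so 54⁻¹ ≡ 47 (mod 59).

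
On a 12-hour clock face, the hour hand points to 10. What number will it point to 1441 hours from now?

11

1441 = 120·12 + 1, so 1441 mod 12 = 1.
10 + 1 → 11 on a 12-hour dial.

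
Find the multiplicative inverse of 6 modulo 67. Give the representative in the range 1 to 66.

56

6·56 = 336 = 5·67 + 1, so 6⁻¹ ≡ 56 (mod 67).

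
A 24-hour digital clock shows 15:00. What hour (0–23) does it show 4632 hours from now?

15

4632 = 193·24 + 0, so 4632 mod 24 = 0.
(15 + 0) mod 24 = 15.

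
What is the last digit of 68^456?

6

Last digits of 8^n: 8, 4, 2, 6 (period 4).
456 mod 4 = 0, so the last digit matches 8^4 = 6.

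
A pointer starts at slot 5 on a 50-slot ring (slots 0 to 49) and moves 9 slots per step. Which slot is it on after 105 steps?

0

105·9 = 945.
945 mod 50 = 45 (since 18·50 = 900).
(5 + 45) mod 50 = 0.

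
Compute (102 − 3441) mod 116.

25

3441 mod 116 = 77 (since 29·116 = 3364).
(102 − 77) mod 116 = 25.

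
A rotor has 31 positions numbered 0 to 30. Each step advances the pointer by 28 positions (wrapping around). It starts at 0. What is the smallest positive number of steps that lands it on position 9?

28⁻¹ ≡ 10 (mod 31) because 28·10 = 280 = 9·31 + 1.
Multiplying both sides by 10: x ≡ 10·9 = 90 ≡ 28 (mod 31).

28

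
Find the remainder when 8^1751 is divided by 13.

Successive squares of 8 mod 13: 8^1≡8, 8^2≡12, 8^4≡1, 8^8≡1, 8^16≡1, 8^32≡1, 8^64≡1, 8^128≡1, 8^256≡1, 8^512≡1, 8^1024≡1.
Since 1751 = 1 + 2 + 4 + 16 + 64 + 128 + 512 + 1024 in binary, 8^1751 ≡ 8·12·1·1·1·1·1·1 ≡ 5 (mod 13).

5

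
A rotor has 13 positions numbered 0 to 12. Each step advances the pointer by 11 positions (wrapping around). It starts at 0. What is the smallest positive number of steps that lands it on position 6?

The inverse of 11 mod 13 is 6 (since 11·6 = 66 ≡ 1).
Multiplying both sides by 6: x ≡ 6·6 = 36 ≡ 10 (mod 13).

10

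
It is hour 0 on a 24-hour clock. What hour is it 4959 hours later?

4959 − 206·24 = 15, so 4959 ≡ 15 (mod 24).
(0 + 15) mod 24 = 15.

15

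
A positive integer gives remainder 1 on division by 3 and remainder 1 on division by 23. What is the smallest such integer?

1

Since 23·2 ≡ 1 (mod 3), take x = 1 + 23·((1−1)·2 mod 3) = 1 + 23·0 = 1.
Check: 1 mod 3 = 1, 1 mod 23 = 1.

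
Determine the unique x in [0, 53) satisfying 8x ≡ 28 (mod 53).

The inverse of 8 mod 53 is 20 (since 8·20 = 160 ≡ 1).
Multiplying both sides by 20: x ≡ 20·28 = 560 ≡ 30 (mod 53).

30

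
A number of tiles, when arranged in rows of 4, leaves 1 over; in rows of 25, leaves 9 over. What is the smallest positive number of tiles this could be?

9

Since 25·1 ≡ 1 (mod 4), take x = 9 + 25·((1−9)·1 mod 4) = 9 + 25·0 = 9.
Check: 9 mod 4 = 1, 9 mod 25 = 9.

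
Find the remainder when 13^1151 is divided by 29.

Successive squares of 13 mod 29: 13^1≡13, 13^2≡24, 13^4≡25, 13^8≡16, 13^16≡24, 13^32≡25, 13^64≡16, 13^128≡24, 13^256≡25, 13^512≡16, 13^1024≡24.
1151 = 1 + 2 + 4 + 8 + 16 + 32 + 64 + 1024, so 13^1151 ≡ 13·24·25·16·24·25·16·24 ≡ 22 (mod 29).

22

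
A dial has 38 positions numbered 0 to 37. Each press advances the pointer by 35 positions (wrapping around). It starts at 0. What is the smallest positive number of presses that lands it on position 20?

6

35⁻¹ ≡ 25 (mod 38) because 35·25 = 875 = 23·38 + 1.
Multiplying both sides by 25: x ≡ 25·20 = 500 ≡ 6 (mod 38).
Check: 35·6 = 210 = 5·38 + 20.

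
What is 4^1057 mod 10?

4

Last digits of 4^n: 4, 6 (period 2).
1057 leaves remainder 1 on division by 2, so 4^1057 ends in 4.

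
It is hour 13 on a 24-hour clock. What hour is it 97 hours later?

97 mod 24 = 1 (since 4·24 = 96).
(13 + 1) mod 24 = 14.

14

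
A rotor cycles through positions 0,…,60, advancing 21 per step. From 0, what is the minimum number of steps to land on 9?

44

21⁻¹ ≡ 32 (mod 61) because 21·32 = 672 = 11·61 + 1.
Multiplying both sides by 32: x ≡ 32·9 = 288 ≡ 44 (mod 61).
Check: 21·44 = 924 = 15·61 + 9.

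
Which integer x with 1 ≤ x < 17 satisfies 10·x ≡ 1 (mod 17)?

17 = 1·10 + 7
10 = 1·7 + 3
7 = 2·3 + 1
3 = 3·1 + 0
Back-substituting gives 10·12 ≡ 1 (mod 17).

12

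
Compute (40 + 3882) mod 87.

3882 = 44·87 + 54, so 3882 mod 87 = 54.
(40 + 54) mod 87 = 7.

7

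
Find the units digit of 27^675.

The units digit of 27^n cycles with period 4: 7, 9, 3, 1, …
675 leaves remainder 3 on division by 4, so 27^675 ends in 3.

3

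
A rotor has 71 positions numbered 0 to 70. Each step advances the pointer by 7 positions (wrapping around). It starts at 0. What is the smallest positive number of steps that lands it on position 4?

31

7⁻¹ ≡ 61 (mod 71) because 7·61 = 427 = 6·71 + 1.
Multiplying both sides by 61: x ≡ 61·4 = 244 ≡ 31 (mod 71).
Check: 7·31 = 217 = 3·71 + 4.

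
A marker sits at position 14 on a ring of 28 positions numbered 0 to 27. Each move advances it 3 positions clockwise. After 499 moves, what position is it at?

27

499·3 = 1497.
1497 = 53·28 + 13, so 1497 mod 28 = 13.
(14 + 13) mod 28 = 27.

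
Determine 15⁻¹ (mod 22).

3

15·3 = 45 = 2·22 + 1, so 15⁻¹ ≡ 3 (mod 22).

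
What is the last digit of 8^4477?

The units digit of 8^n cycles with period 4: 8, 4, 2, 6, …
4477 leaves remainder 1 on division by 4, so 8^4477 ends in 8.

8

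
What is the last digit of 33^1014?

9

The units digit of 33^n cycles with period 4: 3, 9, 7, 1, …
1014 leaves remainder 2 on division by 4, so 33^1014 ends in 9.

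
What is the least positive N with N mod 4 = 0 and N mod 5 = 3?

8

x ≡ 0 (mod 4) gives x ∈ {0, 4, 8}.
The first of these with x mod 5 = 3 is 8.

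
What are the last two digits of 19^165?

99

By repeated squaring mod 100: 19^1≡19, 19^2≡61, 19^4≡21, 19^8≡41, 19^16≡81, 19^32≡61, 19^64≡21, 19^128≡41.
165 = 1 + 4 + 32 + 128, so 19^165 ≡ 19·21·61·41 ≡ 99 (mod 100).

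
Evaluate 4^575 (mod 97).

Square-and-reduce mod 97: 4^1≡4, 4^2≡16, 4^4≡62, 4^8≡61, 4^16≡35, 4^32≡61, 4^64≡35, 4^128≡61, 4^256≡35, 4^512≡61.
575 = 1 + 2 + 4 + 8 + 16 + 32 + 512, so 4^575 ≡ 4·16·62·61·35·61·61 ≡ 73 (mod 97).

73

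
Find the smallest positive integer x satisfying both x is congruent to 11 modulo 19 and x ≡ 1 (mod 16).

x ≡ 1 (mod 16) gives x ∈ {1, 17, 33, 49}.
The first of these with x mod 19 = 11 is 49.

49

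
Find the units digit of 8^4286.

The units digit of 8^n cycles with period 4: 8, 4, 2, 6, …
4286 leaves remainder 2 on division by 4, so 8^4286 ends in 4.

4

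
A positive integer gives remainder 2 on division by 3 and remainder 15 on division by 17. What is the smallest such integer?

32

x ≡ 2 (mod 3) gives x ∈ {2, 5, 8, 11, 14, 17, 20, 23, …}.
The first of these with x mod 17 = 15 is 32.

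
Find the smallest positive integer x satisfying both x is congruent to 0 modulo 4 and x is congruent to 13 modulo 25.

x ≡ 0 (mod 4) gives x ∈ {0, 4, 8, 12, 16, 20, 24, 28, …}.
The first of these with x mod 25 = 13 is 88.

88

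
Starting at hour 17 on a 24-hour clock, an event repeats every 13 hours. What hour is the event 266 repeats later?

266·13 = 3458.
3458 mod 24 = 2 (since 144·24 = 3456).
(17 + 2) mod 24 = 19.

19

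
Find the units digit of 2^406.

4

Powers of 2 mod 10 repeat with period 4: 2, 4, 8, 6.
406 mod 4 = 2, so the last digit matches 2^2 = 4.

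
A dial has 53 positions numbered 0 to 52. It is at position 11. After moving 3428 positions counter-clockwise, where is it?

3428 = 64·53 + 36, so 3428 mod 53 = 36.
(11 − 36) mod 53 = 28.

28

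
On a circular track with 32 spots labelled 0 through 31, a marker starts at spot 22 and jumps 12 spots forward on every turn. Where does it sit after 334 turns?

30

334·12 = 4008.
4008 = 125·32 + 8, so 4008 mod 32 = 8.
(22 + 8) mod 32 = 30.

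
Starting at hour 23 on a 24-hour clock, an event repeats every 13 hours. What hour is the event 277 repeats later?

277·13 = 3601.
3601 − 150·24 = 1, so 3601 ≡ 1 (mod 24).
(23 + 1) mod 24 = 0.

0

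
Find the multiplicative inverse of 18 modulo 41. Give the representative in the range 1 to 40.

16

41 = 2·18 + 5
18 = 3·5 + 3
5 = 1·3 + 2
3 = 1·2 + 1
2 = 2·1 + 0
Back-substituting gives 18·16 ≡ 1 (mod 41).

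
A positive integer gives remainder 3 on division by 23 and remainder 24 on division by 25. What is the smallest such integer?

49

x ≡ 3 (mod 23) gives x ∈ {3, 26, 49}.
The first of these with x mod 25 = 24 is 49.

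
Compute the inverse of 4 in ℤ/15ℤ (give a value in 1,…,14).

15 = 3·4 + 3
4 = 1·3 + 1
3 = 3·1 + 0
Back-substituting gives 4·4 ≡ 1 (mod 15).

4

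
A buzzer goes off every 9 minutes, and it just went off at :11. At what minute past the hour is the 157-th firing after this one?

44

157·9 = 1413.
Dividing 1413 by 60 gives quotient 23 and remainder 33.
(11 + 33) mod 60 = 44.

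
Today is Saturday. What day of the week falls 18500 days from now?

Friday

18500 − 2642·7 = 6, so 18500 ≡ 6 (mod 7).
Saturday + 6 days → Friday.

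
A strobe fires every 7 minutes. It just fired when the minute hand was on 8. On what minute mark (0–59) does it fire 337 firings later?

27

337·7 = 2359.
2359 mod 60 = 19 (since 39·60 = 2340).
(8 + 19) mod 60 = 27.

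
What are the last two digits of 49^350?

01

Successive squares of 49 mod 100: 49^1≡49, 49^2≡1, 49^4≡1, 49^8≡1, 49^16≡1, 49^32≡1, 49^64≡1, 49^128≡1, 49^256≡1.
350 = 2 + 4 + 8 + 16 + 64 + 256, so 49^350 ≡ 1·1·1·1·1·1 ≡ 1 (mod 100).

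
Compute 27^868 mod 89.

Successive squares of 27 mod 89: 27^1≡27, 27^2≡17, 27^4≡22, 27^8≡39, 27^16≡8, 27^32≡64, 27^64≡2, 27^128≡4, 27^256≡16, 27^512≡78.
868 = 4 + 32 + 64 + 256 + 512, so 27^868 ≡ 22·64·2·16·78 ≡ 25 (mod 89).

25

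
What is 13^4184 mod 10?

1

Powers of 3 mod 10 repeat with period 4: 3, 9, 7, 1.
4184 mod 4 = 0, so the last digit matches 3^4 = 1.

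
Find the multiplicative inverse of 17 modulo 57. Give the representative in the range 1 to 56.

57 = 3·17 + 6
17 = 2·6 + 5
6 = 1·5 + 1
5 = 5·1 + 0
Back-substituting gives 17·47 ≡ 1 (mod 57).

47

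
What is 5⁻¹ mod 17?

17 = 3·5 + 2
5 = 2·2 + 1
2 = 2·1 + 0
Back-substituting gives 5·7 ≡ 1 (mod 17).

7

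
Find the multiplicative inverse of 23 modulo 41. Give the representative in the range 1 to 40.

41 = 1·23 + 18
23 = 1·18 + 5
18 = 3·5 + 3
5 = 1·3 + 2
3 = 1·2 + 1
2 = 2·1 + 0
Back-substituting gives 23·25 ≡ 1 (mod 41).

25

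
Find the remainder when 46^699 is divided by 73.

Successive squares of 46 mod 73: 46^1≡46, 46^2≡72, 46^4≡1, 46^8≡1, 46^16≡1, 46^32≡1, 46^64≡1, 46^128≡1, 46^256≡1, 46^512≡1.
Since 699 = 1 + 2 + 8 + 16 + 32 + 128 + 512 in binary, 46^699 ≡ 46·72·1·1·1·1·1 ≡ 27 (mod 73).

27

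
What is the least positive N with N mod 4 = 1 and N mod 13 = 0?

x ≡ 1 (mod 4) gives x ∈ {1, 5, 9, 13}.
The first of these with x mod 13 = 0 is 13.

13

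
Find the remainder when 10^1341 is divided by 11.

10

By repeated squaring mod 11: 10^1≡10, 10^2≡1, 10^4≡1, 10^8≡1, 10^16≡1, 10^32≡1, 10^64≡1, 10^128≡1, 10^256≡1, 10^512≡1, 10^1024≡1.
Since 1341 = 1 + 4 + 8 + 16 + 32 + 256 + 1024 in binary, 10^1341 ≡ 10·1·1·1·1·1·1 ≡ 10 (mod 11).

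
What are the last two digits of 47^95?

43

Square-and-reduce mod 100: 47^1≡47, 47^2≡9, 47^4≡81, 47^8≡61, 47^16≡21, 47^32≡41, 47^64≡81.
95 = 1 + 2 + 4 + 8 + 16 + 64, so 47^95 ≡ 47·9·81·61·21·81 ≡ 43 (mod 100).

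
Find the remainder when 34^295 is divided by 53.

Successive squares of 34 mod 53: 34^1≡34, 34^2≡43, 34^4≡47, 34^8≡36, 34^16≡24, 34^32≡46, 34^64≡49, 34^128≡16, 34^256≡44.
Since 295 = 1 + 2 + 4 + 32 + 256 in binary, 34^295 ≡ 34·43·47·46·44 ≡ 48 (mod 53).

48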